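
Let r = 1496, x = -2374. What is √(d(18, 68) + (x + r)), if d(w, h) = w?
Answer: 2*I*√215 ≈ 29.326*I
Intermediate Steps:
√(d(18, 68) + (x + r)) = √(18 + (-2374 + 1496)) = √(18 - 878) = √(-860) = 2*I*√215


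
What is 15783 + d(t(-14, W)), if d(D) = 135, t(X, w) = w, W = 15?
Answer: 15918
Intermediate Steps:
15783 + d(t(-14, W)) = 15783 + 135 = 15918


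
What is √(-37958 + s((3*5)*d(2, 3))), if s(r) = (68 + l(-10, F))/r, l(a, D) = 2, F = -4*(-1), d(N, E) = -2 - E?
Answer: 2*I*√2135190/15 ≈ 194.83*I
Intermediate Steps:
F = 4
s(r) = 70/r (s(r) = (68 + 2)/r = 70/r)
√(-37958 + s((3*5)*d(2, 3))) = √(-37958 + 70/(((3*5)*(-2 - 1*3)))) = √(-37958 + 70/((15*(-2 - 3)))) = √(-37958 + 70/((15*(-5)))) = √(-37958 + 70/(-75)) = √(-37958 + 70*(-1/75)) = √(-37958 - 14/15) = √(-569384/15) = 2*I*√2135190/15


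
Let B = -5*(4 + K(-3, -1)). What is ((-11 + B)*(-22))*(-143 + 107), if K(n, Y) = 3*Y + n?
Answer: -792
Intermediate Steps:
K(n, Y) = n + 3*Y
B = 10 (B = -5*(4 + (-3 + 3*(-1))) = -5*(4 + (-3 - 3)) = -5*(4 - 6) = -5*(-2) = 10)
((-11 + B)*(-22))*(-143 + 107) = ((-11 + 10)*(-22))*(-143 + 107) = -1*(-22)*(-36) = 22*(-36) = -792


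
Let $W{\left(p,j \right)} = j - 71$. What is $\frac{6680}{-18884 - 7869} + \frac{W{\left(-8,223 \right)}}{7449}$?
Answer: $- \frac{45692864}{199283097} \approx -0.22929$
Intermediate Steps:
$W{\left(p,j \right)} = -71 + j$ ($W{\left(p,j \right)} = j - 71 = -71 + j$)
$\frac{6680}{-18884 - 7869} + \frac{W{\left(-8,223 \right)}}{7449} = \frac{6680}{-18884 - 7869} + \frac{-71 + 223}{7449} = \frac{6680}{-26753} + 152 \cdot \frac{1}{7449} = 6680 \left(- \frac{1}{26753}\right) + \frac{152}{7449} = - \frac{6680}{26753} + \frac{152}{7449} = - \frac{45692864}{199283097}$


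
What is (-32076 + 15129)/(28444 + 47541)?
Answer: -2421/10855 ≈ -0.22303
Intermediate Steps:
(-32076 + 15129)/(28444 + 47541) = -16947/75985 = -16947*1/75985 = -2421/10855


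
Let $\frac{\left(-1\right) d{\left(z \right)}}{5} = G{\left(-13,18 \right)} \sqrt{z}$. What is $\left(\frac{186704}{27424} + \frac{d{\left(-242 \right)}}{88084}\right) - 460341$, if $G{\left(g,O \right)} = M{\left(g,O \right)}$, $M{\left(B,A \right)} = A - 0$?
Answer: $- \frac{789012805}{1714} - \frac{495 i \sqrt{2}}{44042} \approx -4.6033 \cdot 10^{5} - 0.015895 i$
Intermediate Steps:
$M{\left(B,A \right)} = A$ ($M{\left(B,A \right)} = A + 0 = A$)
$G{\left(g,O \right)} = O$
$d{\left(z \right)} = - 90 \sqrt{z}$ ($d{\left(z \right)} = - 5 \cdot 18 \sqrt{z} = - 90 \sqrt{z}$)
$\left(\frac{186704}{27424} + \frac{d{\left(-242 \right)}}{88084}\right) - 460341 = \left(\frac{186704}{27424} + \frac{\left(-90\right) \sqrt{-242}}{88084}\right) - 460341 = \left(186704 \cdot \frac{1}{27424} + - 90 \cdot 11 i \sqrt{2} \cdot \frac{1}{88084}\right) - 460341 = \left(\frac{11669}{1714} + - 990 i \sqrt{2} \cdot \frac{1}{88084}\right) - 460341 = \left(\frac{11669}{1714} - \frac{495 i \sqrt{2}}{44042}\right) - 460341 = - \frac{789012805}{1714} - \frac{495 i \sqrt{2}}{44042}$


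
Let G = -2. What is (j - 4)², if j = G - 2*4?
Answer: 196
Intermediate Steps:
j = -10 (j = -2 - 2*4 = -2 - 8 = -10)
(j - 4)² = (-10 - 4)² = (-14)² = 196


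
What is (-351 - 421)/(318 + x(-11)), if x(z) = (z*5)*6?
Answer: 193/3 ≈ 64.333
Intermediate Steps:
x(z) = 30*z (x(z) = (5*z)*6 = 30*z)
(-351 - 421)/(318 + x(-11)) = (-351 - 421)/(318 + 30*(-11)) = -772/(318 - 330) = -772/(-12) = -772*(-1/12) = 193/3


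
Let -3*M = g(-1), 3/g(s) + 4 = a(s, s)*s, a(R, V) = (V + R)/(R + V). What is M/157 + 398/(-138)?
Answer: -156146/54165 ≈ -2.8828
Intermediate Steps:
a(R, V) = 1 (a(R, V) = (R + V)/(R + V) = 1)
g(s) = 3/(-4 + s) (g(s) = 3/(-4 + 1*s) = 3/(-4 + s))
M = ⅕ (M = -1/(-4 - 1) = -1/(-5) = -(-1)/5 = -⅓*(-⅗) = ⅕ ≈ 0.20000)
M/157 + 398/(-138) = (⅕)/157 + 398/(-138) = (⅕)*(1/157) + 398*(-1/138) = 1/785 - 199/69 = -156146/54165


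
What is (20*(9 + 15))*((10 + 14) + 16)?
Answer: 19200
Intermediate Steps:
(20*(9 + 15))*((10 + 14) + 16) = (20*24)*(24 + 16) = 480*40 = 19200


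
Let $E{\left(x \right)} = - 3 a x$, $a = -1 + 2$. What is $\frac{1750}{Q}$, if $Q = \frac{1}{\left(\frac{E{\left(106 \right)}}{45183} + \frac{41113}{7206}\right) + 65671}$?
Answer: $\frac{6236880621862625}{54264783} \approx 1.1493 \cdot 10^{8}$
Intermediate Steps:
$a = 1$
$E{\left(x \right)} = - 3 x$ ($E{\left(x \right)} = \left(-3\right) 1 x = - 3 x$)
$Q = \frac{108529566}{7127863567843}$ ($Q = \frac{1}{\left(\frac{\left(-3\right) 106}{45183} + \frac{41113}{7206}\right) + 65671} = \frac{1}{\left(\left(-318\right) \frac{1}{45183} + 41113 \cdot \frac{1}{7206}\right) + 65671} = \frac{1}{\left(- \frac{106}{15061} + \frac{41113}{7206}\right) + 65671} = \frac{1}{\frac{618439057}{108529566} + 65671} = \frac{1}{\frac{7127863567843}{108529566}} = \frac{108529566}{7127863567843} \approx 1.5226 \cdot 10^{-5}$)
$\frac{1750}{Q} = \frac{1750}{\frac{108529566}{7127863567843}} = 1750 \cdot \frac{7127863567843}{108529566} = \frac{6236880621862625}{54264783}$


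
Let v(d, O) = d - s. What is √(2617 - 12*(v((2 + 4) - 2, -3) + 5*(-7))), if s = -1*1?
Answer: √2977 ≈ 54.562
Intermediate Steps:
s = -1
v(d, O) = 1 + d (v(d, O) = d - 1*(-1) = d + 1 = 1 + d)
√(2617 - 12*(v((2 + 4) - 2, -3) + 5*(-7))) = √(2617 - 12*((1 + ((2 + 4) - 2)) + 5*(-7))) = √(2617 - 12*((1 + (6 - 2)) - 35)) = √(2617 - 12*((1 + 4) - 35)) = √(2617 - 12*(5 - 35)) = √(2617 - 12*(-30)) = √(2617 + 360) = √2977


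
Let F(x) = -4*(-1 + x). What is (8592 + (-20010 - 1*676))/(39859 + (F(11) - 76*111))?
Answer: -12094/31383 ≈ -0.38537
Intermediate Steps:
F(x) = 4 - 4*x
(8592 + (-20010 - 1*676))/(39859 + (F(11) - 76*111)) = (8592 + (-20010 - 1*676))/(39859 + ((4 - 4*11) - 76*111)) = (8592 + (-20010 - 676))/(39859 + ((4 - 44) - 8436)) = (8592 - 20686)/(39859 + (-40 - 8436)) = -12094/(39859 - 8476) = -12094/31383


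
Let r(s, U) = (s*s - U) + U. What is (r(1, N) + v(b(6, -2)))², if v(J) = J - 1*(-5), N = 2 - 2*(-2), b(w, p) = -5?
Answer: 1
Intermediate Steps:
N = 6 (N = 2 + 4 = 6)
r(s, U) = s² (r(s, U) = (s² - U) + U = s²)
v(J) = 5 + J (v(J) = J + 5 = 5 + J)
(r(1, N) + v(b(6, -2)))² = (1² + (5 - 5))² = (1 + 0)² = 1² = 1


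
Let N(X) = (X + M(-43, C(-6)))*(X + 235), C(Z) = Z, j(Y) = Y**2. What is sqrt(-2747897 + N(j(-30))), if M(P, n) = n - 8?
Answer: I*sqrt(1742287) ≈ 1320.0*I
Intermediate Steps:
M(P, n) = -8 + n
N(X) = (-14 + X)*(235 + X) (N(X) = (X + (-8 - 6))*(X + 235) = (X - 14)*(235 + X) = (-14 + X)*(235 + X))
sqrt(-2747897 + N(j(-30))) = sqrt(-2747897 + (-3290 + ((-30)**2)**2 + 221*(-30)**2)) = sqrt(-2747897 + (-3290 + 900**2 + 221*900)) = sqrt(-2747897 + (-3290 + 810000 + 198900)) = sqrt(-2747897 + 1005610) = sqrt(-1742287) = I*sqrt(1742287)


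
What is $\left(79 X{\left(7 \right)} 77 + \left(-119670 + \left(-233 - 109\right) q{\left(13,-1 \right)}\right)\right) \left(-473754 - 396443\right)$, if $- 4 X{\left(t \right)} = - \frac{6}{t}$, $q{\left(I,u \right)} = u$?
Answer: $\frac{205409131653}{2} \approx 1.027 \cdot 10^{11}$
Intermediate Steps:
$X{\left(t \right)} = \frac{3}{2 t}$ ($X{\left(t \right)} = - \frac{\left(-6\right) \frac{1}{t}}{4} = \frac{3}{2 t}$)
$\left(79 X{\left(7 \right)} 77 + \left(-119670 + \left(-233 - 109\right) q{\left(13,-1 \right)}\right)\right) \left(-473754 - 396443\right) = \left(79 \frac{3}{2 \cdot 7} \cdot 77 - \left(119670 - \left(-233 - 109\right) \left(-1\right)\right)\right) \left(-473754 - 396443\right) = \left(79 \cdot \frac{3}{2} \cdot \frac{1}{7} \cdot 77 - 119328\right) \left(-870197\right) = \left(79 \cdot \frac{3}{14} \cdot 77 + \left(-119670 + 342\right)\right) \left(-870197\right) = \left(\frac{237}{14} \cdot 77 - 119328\right) \left(-870197\right) = \left(\frac{2607}{2} - 119328\right) \left(-870197\right) = \left(- \frac{236049}{2}\right) \left(-870197\right) = \frac{205409131653}{2}$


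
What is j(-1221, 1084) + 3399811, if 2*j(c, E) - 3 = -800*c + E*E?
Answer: 8951481/2 ≈ 4.4757e+6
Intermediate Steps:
j(c, E) = 3/2 + E**2/2 - 400*c (j(c, E) = 3/2 + (-800*c + E*E)/2 = 3/2 + (-800*c + E**2)/2 = 3/2 + (E**2 - 800*c)/2 = 3/2 + (E**2/2 - 400*c) = 3/2 + E**2/2 - 400*c)
j(-1221, 1084) + 3399811 = (3/2 + (1/2)*1084**2 - 400*(-1221)) + 3399811 = (3/2 + (1/2)*1175056 + 488400) + 3399811 = (3/2 + 587528 + 488400) + 3399811 = 2151859/2 + 3399811 = 8951481/2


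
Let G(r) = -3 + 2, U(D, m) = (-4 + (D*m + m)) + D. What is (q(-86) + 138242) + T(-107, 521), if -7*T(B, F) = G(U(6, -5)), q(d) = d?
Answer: 967093/7 ≈ 1.3816e+5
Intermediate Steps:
U(D, m) = -4 + D + m + D*m (U(D, m) = (-4 + (m + D*m)) + D = (-4 + m + D*m) + D = -4 + D + m + D*m)
G(r) = -1
T(B, F) = ⅐ (T(B, F) = -⅐*(-1) = ⅐)
(q(-86) + 138242) + T(-107, 521) = (-86 + 138242) + ⅐ = 138156 + ⅐ = 967093/7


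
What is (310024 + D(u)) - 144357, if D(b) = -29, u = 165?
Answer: 165638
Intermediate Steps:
(310024 + D(u)) - 144357 = (310024 - 29) - 144357 = 309995 - 144357 = 165638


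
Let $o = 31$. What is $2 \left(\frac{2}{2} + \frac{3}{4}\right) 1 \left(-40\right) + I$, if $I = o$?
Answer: $-109$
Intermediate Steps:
$I = 31$
$2 \left(\frac{2}{2} + \frac{3}{4}\right) 1 \left(-40\right) + I = 2 \left(\frac{2}{2} + \frac{3}{4}\right) 1 \left(-40\right) + 31 = 2 \left(2 \cdot \frac{1}{2} + 3 \cdot \frac{1}{4}\right) 1 \left(-40\right) + 31 = 2 \left(1 + \frac{3}{4}\right) 1 \left(-40\right) + 31 = 2 \cdot \frac{7}{4} \cdot 1 \left(-40\right) + 31 = \frac{7}{2} \cdot 1 \left(-40\right) + 31 = \frac{7}{2} \left(-40\right) + 31 = -140 + 31 = -109$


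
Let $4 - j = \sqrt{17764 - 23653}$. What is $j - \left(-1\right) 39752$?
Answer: $39756 - i \sqrt{5889} \approx 39756.0 - 76.74 i$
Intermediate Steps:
$j = 4 - i \sqrt{5889}$ ($j = 4 - \sqrt{17764 - 23653} = 4 - \sqrt{-5889} = 4 - i \sqrt{5889} \approx 4.0 - 76.74 i$)
$j - \left(-1\right) 39752 = \left(4 - i \sqrt{5889}\right) - \left(-1\right) 39752 = \left(4 - i \sqrt{5889}\right) - -39752 = \left(4 - i \sqrt{5889}\right) + 39752 = 39756 - i \sqrt{5889}$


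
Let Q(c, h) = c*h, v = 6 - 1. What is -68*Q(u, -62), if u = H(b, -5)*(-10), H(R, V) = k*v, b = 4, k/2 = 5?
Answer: -2108000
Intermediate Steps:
k = 10 (k = 2*5 = 10)
v = 5
H(R, V) = 50 (H(R, V) = 10*5 = 50)
u = -500 (u = 50*(-10) = -500)
-68*Q(u, -62) = -(-34000)*(-62) = -68*31000 = -2108000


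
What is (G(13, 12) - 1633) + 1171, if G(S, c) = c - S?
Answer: -463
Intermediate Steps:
(G(13, 12) - 1633) + 1171 = ((12 - 1*13) - 1633) + 1171 = ((12 - 13) - 1633) + 1171 = (-1 - 1633) + 1171 = -1634 + 1171 = -463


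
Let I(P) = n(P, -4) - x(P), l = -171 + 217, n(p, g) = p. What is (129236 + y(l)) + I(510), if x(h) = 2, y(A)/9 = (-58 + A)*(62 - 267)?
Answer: 151884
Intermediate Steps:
l = 46
y(A) = 107010 - 1845*A (y(A) = 9*((-58 + A)*(62 - 267)) = 9*((-58 + A)*(-205)) = 9*(11890 - 205*A) = 107010 - 1845*A)
I(P) = -2 + P (I(P) = P - 1*2 = P - 2 = -2 + P)
(129236 + y(l)) + I(510) = (129236 + (107010 - 1845*46)) + (-2 + 510) = (129236 + (107010 - 84870)) + 508 = (129236 + 22140) + 508 = 151376 + 508 = 151884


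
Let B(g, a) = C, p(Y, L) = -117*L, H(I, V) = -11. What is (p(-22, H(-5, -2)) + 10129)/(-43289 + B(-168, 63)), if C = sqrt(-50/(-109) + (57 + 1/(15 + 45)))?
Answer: -3231984444960/12255551011451 - 22832*sqrt(614578515)/12255551011451 ≈ -0.26376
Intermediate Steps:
C = sqrt(614578515)/3270 (C = sqrt(-50*(-1/109) + (57 + 1/60)) = sqrt(50/109 + (57 + 1/60)) = sqrt(50/109 + 3421/60) = sqrt(375889/6540) = sqrt(614578515)/3270 ≈ 7.5813)
B(g, a) = sqrt(614578515)/3270
(p(-22, H(-5, -2)) + 10129)/(-43289 + B(-168, 63)) = (-117*(-11) + 10129)/(-43289 + sqrt(614578515)/3270) = (1287 + 10129)/(-43289 + sqrt(614578515)/3270) = 11416/(-43289 + sqrt(614578515)/3270)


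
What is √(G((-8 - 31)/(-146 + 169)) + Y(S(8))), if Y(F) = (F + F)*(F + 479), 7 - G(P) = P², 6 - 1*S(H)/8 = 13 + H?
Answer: I*√45576458/23 ≈ 293.52*I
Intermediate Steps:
S(H) = -56 - 8*H (S(H) = 48 - 8*(13 + H) = 48 + (-104 - 8*H) = -56 - 8*H)
G(P) = 7 - P²
Y(F) = 2*F*(479 + F) (Y(F) = (2*F)*(479 + F) = 2*F*(479 + F))
√(G((-8 - 31)/(-146 + 169)) + Y(S(8))) = √((7 - ((-8 - 31)/(-146 + 169))²) + 2*(-56 - 8*8)*(479 + (-56 - 8*8))) = √((7 - (-39/23)²) + 2*(-56 - 64)*(479 + (-56 - 64))) = √((7 - (-39*1/23)²) + 2*(-120)*(479 - 120)) = √((7 - (-39/23)²) + 2*(-120)*359) = √((7 - 1*1521/529) - 86160) = √((7 - 1521/529) - 86160) = √(2182/529 - 86160) = √(-45576458/529) = I*√45576458/23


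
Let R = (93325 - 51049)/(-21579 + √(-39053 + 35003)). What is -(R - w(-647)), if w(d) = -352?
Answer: -18111010292/51739699 + 211380*I*√2/51739699 ≈ -350.04 + 0.0057777*I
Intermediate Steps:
R = 42276/(-21579 + 45*I*√2) (R = 42276/(-21579 + √(-4050)) = 42276/(-21579 + 45*I*√2) ≈ -1.9591 - 0.0057777*I)
-(R - w(-647)) = -((-101363756/51739699 - 211380*I*√2/51739699) - 1*(-352)) = -((-101363756/51739699 - 211380*I*√2/51739699) + 352) = -(18111010292/51739699 - 211380*I*√2/51739699) = -18111010292/51739699 + 211380*I*√2/51739699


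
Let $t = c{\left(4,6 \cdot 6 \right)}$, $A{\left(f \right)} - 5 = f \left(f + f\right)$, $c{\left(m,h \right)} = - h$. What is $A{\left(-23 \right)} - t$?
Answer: $1099$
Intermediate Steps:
$A{\left(f \right)} = 5 + 2 f^{2}$ ($A{\left(f \right)} = 5 + f \left(f + f\right) = 5 + f 2 f = 5 + 2 f^{2}$)
$t = -36$ ($t = - 6 \cdot 6 = \left(-1\right) 36 = -36$)
$A{\left(-23 \right)} - t = \left(5 + 2 \left(-23\right)^{2}\right) - -36 = \left(5 + 2 \cdot 529\right) + 36 = \left(5 + 1058\right) + 36 = 1063 + 36 = 1099$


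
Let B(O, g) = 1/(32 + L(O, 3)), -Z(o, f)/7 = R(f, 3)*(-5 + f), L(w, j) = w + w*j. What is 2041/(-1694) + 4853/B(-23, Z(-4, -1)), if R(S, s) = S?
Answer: -493260961/1694 ≈ -2.9118e+5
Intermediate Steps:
L(w, j) = w + j*w
Z(o, f) = -7*f*(-5 + f)
B(O, g) = 1/(32 + 4*O) (B(O, g) = 1/(32 + O*(1 + 3)) = 1/(32 + O*4) = 1/(32 + 4*O))
2041/(-1694) + 4853/B(-23, Z(-4, -1)) = 2041/(-1694) + 4853/((1/(4*(8 - 23)))) = 2041*(-1/1694) + 4853/(((1/4)/(-15))) = -2041/1694 + 4853/(((1/4)*(-1/15))) = -2041/1694 + 4853/(-1/60) = -2041/1694 + 4853*(-60) = -2041/1694 - 291180 = -493260961/1694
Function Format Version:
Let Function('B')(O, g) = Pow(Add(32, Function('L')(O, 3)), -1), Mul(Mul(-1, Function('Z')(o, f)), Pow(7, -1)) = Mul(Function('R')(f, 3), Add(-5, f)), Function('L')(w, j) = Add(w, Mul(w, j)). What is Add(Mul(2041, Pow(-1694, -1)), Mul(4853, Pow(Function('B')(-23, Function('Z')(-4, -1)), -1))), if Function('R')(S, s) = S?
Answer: Rational(-493260961, 1694) ≈ -2.9118e+5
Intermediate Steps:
Function('L')(w, j) = Add(w, Mul(j, w))
Function('Z')(o, f) = Mul(-7, f, Add(-5, f)) (Function('Z')(o, f) = Mul(-7, Mul(f, Add(-5, f))) = Mul(-7, f, Add(-5, f)))
Function('B')(O, g) = Pow(Add(32, Mul(4, O)), -1) (Function('B')(O, g) = Pow(Add(32, Mul(O, Add(1, 3))), -1) = Pow(Add(32, Mul(O, 4)), -1) = Pow(Add(32, Mul(4, O)), -1))
Add(Mul(2041, Pow(-1694, -1)), Mul(4853, Pow(Function('B')(-23, Function('Z')(-4, -1)), -1))) = Add(Mul(2041, Pow(-1694, -1)), Mul(4853, Pow(Mul(Rational(1, 4), Pow(Add(8, -23), -1)), -1))) = Add(Mul(2041, Rational(-1, 1694)), Mul(4853, Pow(Mul(Rational(1, 4), Pow(-15, -1)), -1))) = Add(Rational(-2041, 1694), Mul(4853, Pow(Mul(Rational(1, 4), Rational(-1, 15)), -1))) = Add(Rational(-2041, 1694), Mul(4853, Pow(Rational(-1, 60), -1))) = Add(Rational(-2041, 1694), Mul(4853, -60)) = Add(Rational(-2041, 1694), -291180) = Rational(-493260961, 1694)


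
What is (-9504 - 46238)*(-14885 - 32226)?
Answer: 2626061362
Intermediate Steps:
(-9504 - 46238)*(-14885 - 32226) = -55742*(-47111) = 2626061362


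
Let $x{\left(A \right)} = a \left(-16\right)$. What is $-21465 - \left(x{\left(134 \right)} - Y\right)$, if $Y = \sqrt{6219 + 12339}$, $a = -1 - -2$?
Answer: $-21449 + 3 \sqrt{2062} \approx -21313.0$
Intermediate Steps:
$a = 1$ ($a = -1 + 2 = 1$)
$x{\left(A \right)} = -16$ ($x{\left(A \right)} = 1 \left(-16\right) = -16$)
$Y = 3 \sqrt{2062}$ ($Y = \sqrt{18558} = 3 \sqrt{2062} \approx 136.23$)
$-21465 - \left(x{\left(134 \right)} - Y\right) = -21465 - \left(-16 - 3 \sqrt{2062}\right) = -21465 + \left(16 + 3 \sqrt{2062}\right) = -21449 + 3 \sqrt{2062}$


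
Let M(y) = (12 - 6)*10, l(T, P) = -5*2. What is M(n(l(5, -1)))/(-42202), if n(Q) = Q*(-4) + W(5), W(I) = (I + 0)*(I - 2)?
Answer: -30/21101 ≈ -0.0014217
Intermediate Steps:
W(I) = I*(-2 + I)
l(T, P) = -10
n(Q) = 15 - 4*Q (n(Q) = Q*(-4) + 5*(-2 + 5) = -4*Q + 5*3 = -4*Q + 15 = 15 - 4*Q)
M(y) = 60 (M(y) = 6*10 = 60)
M(n(l(5, -1)))/(-42202) = 60/(-42202) = 60*(-1/42202) = -30/21101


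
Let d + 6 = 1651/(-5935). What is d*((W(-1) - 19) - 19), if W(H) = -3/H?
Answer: 260827/1187 ≈ 219.74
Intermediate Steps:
d = -37261/5935 (d = -6 + 1651/(-5935) = -6 + 1651*(-1/5935) = -6 - 1651/5935 = -37261/5935 ≈ -6.2782)
d*((W(-1) - 19) - 19) = -37261*((-3/(-1) - 19) - 19)/5935 = -37261*((-3*(-1) - 19) - 19)/5935 = -37261*((3 - 19) - 19)/5935 = -37261*(-16 - 19)/5935 = -37261/5935*(-35) = 260827/1187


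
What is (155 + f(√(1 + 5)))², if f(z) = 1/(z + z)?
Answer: (1860 + √6)²/144 ≈ 24088.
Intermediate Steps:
f(z) = 1/(2*z)
(155 + f(√(1 + 5)))² = (155 + 1/(2*(√(1 + 5))))² = (155 + 1/(2*(√6)))² = (155 + (√6/6)/2)² = (155 + √6/12)²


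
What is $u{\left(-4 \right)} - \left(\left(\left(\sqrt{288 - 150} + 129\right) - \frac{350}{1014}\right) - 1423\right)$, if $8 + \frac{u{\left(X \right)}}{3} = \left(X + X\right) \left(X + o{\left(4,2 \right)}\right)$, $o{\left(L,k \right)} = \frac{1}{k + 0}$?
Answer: $\frac{686653}{507} - \sqrt{138} \approx 1342.6$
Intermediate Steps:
$o{\left(L,k \right)} = \frac{1}{k}$
$u{\left(X \right)} = -24 + 6 X \left(\frac{1}{2} + X\right)$ ($u{\left(X \right)} = -24 + 3 \left(X + X\right) \left(X + \frac{1}{2}\right) = -24 + 3 \cdot 2 X \left(X + \frac{1}{2}\right) = -24 + 3 \cdot 2 X \left(\frac{1}{2} + X\right) = -24 + 6 X \left(\frac{1}{2} + X\right)$)
$u{\left(-4 \right)} - \left(\left(\left(\sqrt{288 - 150} + 129\right) - \frac{350}{1014}\right) - 1423\right) = \left(-24 + 3 \left(-4\right) + 6 \left(-4\right)^{2}\right) - \left(\left(\left(\sqrt{288 - 150} + 129\right) - \frac{350}{1014}\right) - 1423\right) = \left(-24 - 12 + 6 \cdot 16\right) - \left(\left(\left(\sqrt{138} + 129\right) - \frac{175}{507}\right) - 1423\right) = \left(-24 - 12 + 96\right) - \left(\left(\left(129 + \sqrt{138}\right) - \frac{175}{507}\right) - 1423\right) = 60 - \left(\left(\frac{65228}{507} + \sqrt{138}\right) - 1423\right) = 60 - \left(- \frac{656233}{507} + \sqrt{138}\right) = 60 + \left(\frac{656233}{507} - \sqrt{138}\right) = \frac{686653}{507} - \sqrt{138}$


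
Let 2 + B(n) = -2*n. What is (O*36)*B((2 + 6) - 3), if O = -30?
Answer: 12960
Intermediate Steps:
B(n) = -2 - 2*n
(O*36)*B((2 + 6) - 3) = (-30*36)*(-2 - 2*((2 + 6) - 3)) = -1080*(-2 - 2*(8 - 3)) = -1080*(-2 - 2*5) = -1080*(-2 - 10) = -1080*(-12) = 12960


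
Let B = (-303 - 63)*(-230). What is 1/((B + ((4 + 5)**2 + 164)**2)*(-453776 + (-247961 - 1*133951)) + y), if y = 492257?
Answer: -1/120509895783 ≈ -8.2981e-12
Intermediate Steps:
B = 84180 (B = -366*(-230) = 84180)
1/((B + ((4 + 5)**2 + 164)**2)*(-453776 + (-247961 - 1*133951)) + y) = 1/((84180 + ((4 + 5)**2 + 164)**2)*(-453776 + (-247961 - 1*133951)) + 492257) = 1/((84180 + (9**2 + 164)**2)*(-453776 + (-247961 - 133951)) + 492257) = 1/((84180 + (81 + 164)**2)*(-453776 - 381912) + 492257) = 1/((84180 + 245**2)*(-835688) + 492257) = 1/((84180 + 60025)*(-835688) + 492257) = 1/(144205*(-835688) + 492257) = 1/(-120510388040 + 492257) = 1/(-120509895783) = -1/120509895783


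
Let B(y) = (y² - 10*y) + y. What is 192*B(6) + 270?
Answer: -3186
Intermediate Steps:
B(y) = y² - 9*y
192*B(6) + 270 = 192*(6*(-9 + 6)) + 270 = 192*(6*(-3)) + 270 = 192*(-18) + 270 = -3456 + 270 = -3186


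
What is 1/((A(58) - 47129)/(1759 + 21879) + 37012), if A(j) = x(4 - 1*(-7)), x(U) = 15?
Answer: 11819/437421271 ≈ 2.7020e-5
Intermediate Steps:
A(j) = 15
1/((A(58) - 47129)/(1759 + 21879) + 37012) = 1/((15 - 47129)/(1759 + 21879) + 37012) = 1/(-47114/23638 + 37012) = 1/(-47114*1/23638 + 37012) = 1/(-23557/11819 + 37012) = 1/(437421271/11819) = 11819/437421271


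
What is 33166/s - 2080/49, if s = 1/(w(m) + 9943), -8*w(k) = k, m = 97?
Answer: 64556002129/196 ≈ 3.2937e+8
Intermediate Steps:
w(k) = -k/8
s = 8/79447 (s = 1/(-⅛*97 + 9943) = 1/(-97/8 + 9943) = 1/(79447/8) = 8/79447 ≈ 0.00010070)
33166/s - 2080/49 = 33166/(8/79447) - 2080/49 = 33166*(79447/8) - 2080*1/49 = 1317469601/4 - 2080/49 = 64556002129/196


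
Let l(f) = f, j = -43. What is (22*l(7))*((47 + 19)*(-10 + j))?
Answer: -538692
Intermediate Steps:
(22*l(7))*((47 + 19)*(-10 + j)) = (22*7)*((47 + 19)*(-10 - 43)) = 154*(66*(-53)) = 154*(-3498) = -538692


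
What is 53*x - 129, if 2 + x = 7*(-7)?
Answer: -2832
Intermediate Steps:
x = -51 (x = -2 + 7*(-7) = -2 - 49 = -51)
53*x - 129 = 53*(-51) - 129 = -2703 - 129 = -2832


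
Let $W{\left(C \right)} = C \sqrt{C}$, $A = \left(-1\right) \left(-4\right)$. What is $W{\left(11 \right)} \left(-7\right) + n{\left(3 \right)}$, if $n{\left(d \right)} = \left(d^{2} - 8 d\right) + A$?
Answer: $-11 - 77 \sqrt{11} \approx -266.38$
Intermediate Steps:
$A = 4$
$W{\left(C \right)} = C^{\frac{3}{2}}$
$n{\left(d \right)} = 4 + d^{2} - 8 d$ ($n{\left(d \right)} = \left(d^{2} - 8 d\right) + 4 = 4 + d^{2} - 8 d$)
$W{\left(11 \right)} \left(-7\right) + n{\left(3 \right)} = 11^{\frac{3}{2}} \left(-7\right) + \left(4 + 3^{2} - 24\right) = 11 \sqrt{11} \left(-7\right) + \left(4 + 9 - 24\right) = - 77 \sqrt{11} - 11 = -11 - 77 \sqrt{11}$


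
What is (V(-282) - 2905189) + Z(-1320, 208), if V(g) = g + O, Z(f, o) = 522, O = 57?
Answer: -2904892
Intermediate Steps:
V(g) = 57 + g (V(g) = g + 57 = 57 + g)
(V(-282) - 2905189) + Z(-1320, 208) = ((57 - 282) - 2905189) + 522 = (-225 - 2905189) + 522 = -2905414 + 522 = -2904892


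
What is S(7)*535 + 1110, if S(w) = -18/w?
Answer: -1860/7 ≈ -265.71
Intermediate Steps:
S(7)*535 + 1110 = -18/7*535 + 1110 = -9630/7 + 1110 = -1860/7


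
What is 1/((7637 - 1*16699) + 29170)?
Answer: 1/20108 ≈ 4.9731e-5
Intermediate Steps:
1/((7637 - 1*16699) + 29170) = 1/((7637 - 16699) + 29170) = 1/(-9062 + 29170) = 1/20108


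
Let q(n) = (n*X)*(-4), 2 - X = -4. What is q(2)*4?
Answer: -192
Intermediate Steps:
X = 6 (X = 2 - 1*(-4) = 2 + 4 = 6)
q(n) = -24*n (q(n) = (n*6)*(-4) = (6*n)*(-4) = -24*n)
q(2)*4 = -24*2*4 = -48*4 = -192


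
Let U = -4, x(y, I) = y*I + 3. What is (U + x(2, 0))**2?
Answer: 1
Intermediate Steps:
x(y, I) = 3 + I*y (x(y, I) = I*y + 3 = 3 + I*y)
(U + x(2, 0))**2 = (-4 + (3 + 0*2))**2 = (-4 + (3 + 0))**2 = (-4 + 3)**2 = (-1)**2 = 1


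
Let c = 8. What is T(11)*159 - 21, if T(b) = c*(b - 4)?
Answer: 8883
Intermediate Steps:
T(b) = -32 + 8*b (T(b) = 8*(b - 4) = 8*(-4 + b) = -32 + 8*b)
T(11)*159 - 21 = (-32 + 8*11)*159 - 21 = (-32 + 88)*159 - 21 = 56*159 - 21 = 8904 - 21 = 8883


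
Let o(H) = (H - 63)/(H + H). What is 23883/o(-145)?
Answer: 3463035/104 ≈ 33298.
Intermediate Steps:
o(H) = (-63 + H)/(2*H) (o(H) = (-63 + H)/((2*H)) = (-63 + H)*(1/(2*H)) = (-63 + H)/(2*H))
23883/o(-145) = 23883/(((½)*(-63 - 145)/(-145))) = 23883/(((½)*(-1/145)*(-208))) = 23883/(104/145) = 23883*(145/104) = 3463035/104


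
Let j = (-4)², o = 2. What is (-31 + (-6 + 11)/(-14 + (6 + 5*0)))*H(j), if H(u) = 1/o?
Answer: -253/16 ≈ -15.813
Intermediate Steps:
j = 16
H(u) = ½ (H(u) = 1/2 = ½)
(-31 + (-6 + 11)/(-14 + (6 + 5*0)))*H(j) = (-31 + (-6 + 11)/(-14 + (6 + 5*0)))*(½) = (-31 + 5/(-14 + (6 + 0)))*(½) = (-31 + 5/(-14 + 6))*(½) = (-31 + 5/(-8))*(½) = (-31 + 5*(-⅛))*(½) = (-31 - 5/8)*(½) = -253/8*½ = -253/16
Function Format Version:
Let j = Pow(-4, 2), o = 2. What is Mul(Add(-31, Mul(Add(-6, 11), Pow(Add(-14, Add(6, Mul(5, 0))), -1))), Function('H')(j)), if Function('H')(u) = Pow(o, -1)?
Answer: Rational(-253, 16) ≈ -15.813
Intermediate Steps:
j = 16
Function('H')(u) = Rational(1, 2) (Function('H')(u) = Pow(2, -1) = Rational(1, 2))
Mul(Add(-31, Mul(Add(-6, 11), Pow(Add(-14, Add(6, Mul(5, 0))), -1))), Function('H')(j)) = Mul(Add(-31, Mul(Add(-6, 11), Pow(Add(-14, Add(6, Mul(5, 0))), -1))), Rational(1, 2)) = Mul(Add(-31, Mul(5, Pow(Add(-14, Add(6, 0)), -1))), Rational(1, 2)) = Mul(Add(-31, Mul(5, Pow(Add(-14, 6), -1))), Rational(1, 2)) = Mul(Add(-31, Mul(5, Pow(-8, -1))), Rational(1, 2)) = Mul(Add(-31, Mul(5, Rational(-1, 8))), Rational(1, 2)) = Mul(Add(-31, Rational(-5, 8)), Rational(1, 2)) = Mul(Rational(-253, 8), Rational(1, 2)) = Rational(-253, 16)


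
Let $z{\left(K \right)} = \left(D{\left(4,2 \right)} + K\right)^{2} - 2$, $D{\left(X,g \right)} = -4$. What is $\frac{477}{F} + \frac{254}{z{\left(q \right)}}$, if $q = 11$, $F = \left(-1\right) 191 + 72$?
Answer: $\frac{7807}{5593} \approx 1.3959$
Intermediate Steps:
$F = -119$ ($F = -191 + 72 = -119$)
$z{\left(K \right)} = -2 + \left(-4 + K\right)^{2}$ ($z{\left(K \right)} = \left(-4 + K\right)^{2} - 2 = -2 + \left(-4 + K\right)^{2}$)
$\frac{477}{F} + \frac{254}{z{\left(q \right)}} = \frac{477}{-119} + \frac{254}{-2 + \left(-4 + 11\right)^{2}} = 477 \left(- \frac{1}{119}\right) + \frac{254}{-2 + 7^{2}} = - \frac{477}{119} + \frac{254}{-2 + 49} = - \frac{477}{119} + \frac{254}{47} = \frac{7807}{5593}$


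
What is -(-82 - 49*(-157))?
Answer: -7611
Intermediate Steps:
-(-82 - 49*(-157)) = -(-82 + 7693) = -1*7611 = -7611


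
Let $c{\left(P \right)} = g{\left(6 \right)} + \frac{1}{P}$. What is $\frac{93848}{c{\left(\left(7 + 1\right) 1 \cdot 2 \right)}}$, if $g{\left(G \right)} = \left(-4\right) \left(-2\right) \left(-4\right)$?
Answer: $- \frac{1501568}{511} \approx -2938.5$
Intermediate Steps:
$g{\left(G \right)} = -32$ ($g{\left(G \right)} = 8 \left(-4\right) = -32$)
$c{\left(P \right)} = -32 + \frac{1}{P}$
$\frac{93848}{c{\left(\left(7 + 1\right) 1 \cdot 2 \right)}} = \frac{93848}{-32 + \frac{1}{\left(7 + 1\right) 1 \cdot 2}} = \frac{93848}{-32 + \frac{1}{8 \cdot 2}} = \frac{93848}{-32 + \frac{1}{16}} = \frac{93848}{- \frac{511}{16}} = 93848 \left(- \frac{16}{511}\right) = - \frac{1501568}{511}$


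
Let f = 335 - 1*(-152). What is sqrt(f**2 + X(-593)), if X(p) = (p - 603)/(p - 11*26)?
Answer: sqrt(183247544613)/879 ≈ 487.00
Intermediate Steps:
f = 487 (f = 335 + 152 = 487)
X(p) = (-603 + p)/(-286 + p) (X(p) = (-603 + p)/(p - 286) = (-603 + p)/(-286 + p))
sqrt(f**2 + X(-593)) = sqrt(487**2 + (-603 - 593)/(-286 - 593)) = sqrt(237169 - 1196/(-879)) = sqrt(237169 - 1/879*(-1196)) = sqrt(237169 + 1196/879) = sqrt(208472747/879) = sqrt(183247544613)/879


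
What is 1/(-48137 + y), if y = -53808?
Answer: -1/101945 ≈ -9.8092e-6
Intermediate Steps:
1/(-48137 + y) = 1/(-48137 - 53808) = 1/(-101945) = -1/101945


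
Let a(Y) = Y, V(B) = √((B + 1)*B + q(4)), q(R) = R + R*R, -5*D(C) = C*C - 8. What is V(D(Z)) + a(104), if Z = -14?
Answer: 104 + 2*√8726/5 ≈ 141.37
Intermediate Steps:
D(C) = 8/5 - C²/5 (D(C) = -(C*C - 8)/5 = -(C² - 8)/5 = -(-8 + C²)/5 = 8/5 - C²/5)
q(R) = R + R²
V(B) = √(20 + B*(1 + B)) (V(B) = √((B + 1)*B + 4*(1 + 4)) = √((1 + B)*B + 4*5) = √(B*(1 + B) + 20) = √(20 + B*(1 + B)))
V(D(Z)) + a(104) = √(20 + (8/5 - ⅕*(-14)²) + (8/5 - ⅕*(-14)²)²) + 104 = √(20 + (8/5 - ⅕*196) + (8/5 - ⅕*196)²) + 104 = √(20 + (8/5 - 196/5) + (8/5 - 196/5)²) + 104 = √(20 - 188/5 + (-188/5)²) + 104 = √(20 - 188/5 + 35344/25) + 104 = √(34904/25) + 104 = 2*√8726/5 + 104 = 104 + 2*√8726/5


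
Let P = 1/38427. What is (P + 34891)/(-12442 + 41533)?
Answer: 1340756458/1117879857 ≈ 1.1994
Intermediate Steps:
P = 1/38427 ≈ 2.6023e-5
(P + 34891)/(-12442 + 41533) = (1/38427 + 34891)/(-12442 + 41533) = (1340756458/38427)/29091 = (1340756458/38427)*(1/29091) = 1340756458/1117879857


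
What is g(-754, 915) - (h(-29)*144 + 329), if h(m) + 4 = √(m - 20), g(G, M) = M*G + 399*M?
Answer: -324578 - 1008*I ≈ -3.2458e+5 - 1008.0*I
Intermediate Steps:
g(G, M) = 399*M + G*M (g(G, M) = G*M + 399*M = 399*M + G*M)
h(m) = -4 + √(-20 + m) (h(m) = -4 + √(m - 20) = -4 + √(-20 + m))
g(-754, 915) - (h(-29)*144 + 329) = 915*(399 - 754) - ((-4 + √(-20 - 29))*144 + 329) = 915*(-355) - ((-4 + √(-49))*144 + 329) = -324825 - ((-4 + 7*I)*144 + 329) = -324825 - ((-576 + 1008*I) + 329) = -324825 - (-247 + 1008*I) = -324825 + (247 - 1008*I) = -324578 - 1008*I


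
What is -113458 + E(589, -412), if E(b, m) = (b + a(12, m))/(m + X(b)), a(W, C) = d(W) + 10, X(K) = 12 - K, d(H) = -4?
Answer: -112210557/989 ≈ -1.1346e+5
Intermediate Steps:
a(W, C) = 6 (a(W, C) = -4 + 10 = 6)
E(b, m) = (6 + b)/(12 + m - b) (E(b, m) = (b + 6)/(m + (12 - b)) = (6 + b)/(12 + m - b))
-113458 + E(589, -412) = -113458 + (6 + 589)/(12 - 412 - 1*589) = -113458 + 595/(12 - 412 - 589) = -113458 + 595/(-989) = -113458 - 1/989*595 = -113458 - 595/989 = -112210557/989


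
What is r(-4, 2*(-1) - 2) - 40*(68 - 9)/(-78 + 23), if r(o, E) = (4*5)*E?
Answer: -408/11 ≈ -37.091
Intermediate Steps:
r(o, E) = 20*E
r(-4, 2*(-1) - 2) - 40*(68 - 9)/(-78 + 23) = 20*(2*(-1) - 2) - 40*(68 - 9)/(-78 + 23) = 20*(-2 - 2) - 2360/(-55) = 20*(-4) - 2360*(-1)/55 = -80 - 40*(-59/55) = -80 + 472/11 = -408/11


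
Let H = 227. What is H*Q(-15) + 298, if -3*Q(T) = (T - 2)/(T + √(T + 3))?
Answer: 51331/237 - 7718*I*√3/711 ≈ 216.59 - 18.802*I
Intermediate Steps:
Q(T) = -(-2 + T)/(3*(T + √(3 + T))) (Q(T) = -(T - 2)/(3*(T + √(T + 3))) = -(-2 + T)/(3*(T + √(3 + T))))
H*Q(-15) + 298 = 227*((2 - 1*(-15))/(3*(-15 + √(3 - 15)))) + 298 = 227*((2 + 15)/(3*(-15 + √(-12)))) + 298 = 227*((⅓)*17/(-15 + 2*I*√3)) + 298 = 227*(17/(3*(-15 + 2*I*√3))) + 298 = 3859/(3*(-15 + 2*I*√3)) + 298 = 298 + 3859/(3*(-15 + 2*I*√3))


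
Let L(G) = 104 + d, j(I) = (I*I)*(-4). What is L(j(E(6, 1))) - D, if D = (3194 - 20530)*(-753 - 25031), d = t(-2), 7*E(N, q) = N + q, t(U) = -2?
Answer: -446991322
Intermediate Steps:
E(N, q) = N/7 + q/7 (E(N, q) = (N + q)/7 = N/7 + q/7)
d = -2
j(I) = -4*I² (j(I) = I²*(-4) = -4*I²)
D = 446991424 (D = -17336*(-25784) = 446991424)
L(G) = 102 (L(G) = 104 - 2 = 102)
L(j(E(6, 1))) - D = 102 - 1*446991424 = 102 - 446991424 = -446991322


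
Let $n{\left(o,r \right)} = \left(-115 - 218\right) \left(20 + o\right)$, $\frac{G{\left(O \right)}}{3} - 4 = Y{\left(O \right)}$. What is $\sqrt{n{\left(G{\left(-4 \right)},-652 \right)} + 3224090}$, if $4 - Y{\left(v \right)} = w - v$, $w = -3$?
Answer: $\sqrt{3210437} \approx 1791.8$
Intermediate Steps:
$Y{\left(v \right)} = 7 + v$ ($Y{\left(v \right)} = 4 - \left(-3 - v\right) = 4 + \left(3 + v\right) = 7 + v$)
$G{\left(O \right)} = 33 + 3 O$ ($G{\left(O \right)} = 12 + 3 \left(7 + O\right) = 12 + \left(21 + 3 O\right) = 33 + 3 O$)
$n{\left(o,r \right)} = -6660 - 333 o$ ($n{\left(o,r \right)} = - 333 \left(20 + o\right) = -6660 - 333 o$)
$\sqrt{n{\left(G{\left(-4 \right)},-652 \right)} + 3224090} = \sqrt{\left(-6660 - 333 \left(33 + 3 \left(-4\right)\right)\right) + 3224090} = \sqrt{\left(-6660 - 333 \left(33 - 12\right)\right) + 3224090} = \sqrt{\left(-6660 - 6993\right) + 3224090} = \sqrt{-13653 + 3224090} = \sqrt{3210437}$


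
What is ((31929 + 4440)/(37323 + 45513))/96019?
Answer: 1347/294586292 ≈ 4.5725e-6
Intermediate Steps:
((31929 + 4440)/(37323 + 45513))/96019 = (36369/82836)*(1/96019) = (36369*(1/82836))*(1/96019) = (1347/3068)*(1/96019) = 1347/294586292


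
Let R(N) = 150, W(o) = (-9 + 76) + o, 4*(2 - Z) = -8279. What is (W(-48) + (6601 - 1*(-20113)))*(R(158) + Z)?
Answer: 237576171/4 ≈ 5.9394e+7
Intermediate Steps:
Z = 8287/4 (Z = 2 - 1/4*(-8279) = 2 + 8279/4 = 8287/4 ≈ 2071.8)
W(o) = 67 + o
(W(-48) + (6601 - 1*(-20113)))*(R(158) + Z) = ((67 - 48) + (6601 - 1*(-20113)))*(150 + 8287/4) = (19 + (6601 + 20113))*(8887/4) = (19 + 26714)*(8887/4) = 26733*(8887/4) = 237576171/4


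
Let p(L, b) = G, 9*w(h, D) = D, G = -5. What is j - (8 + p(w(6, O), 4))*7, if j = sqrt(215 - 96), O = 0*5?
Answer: -21 + sqrt(119) ≈ -10.091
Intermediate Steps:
O = 0
j = sqrt(119) ≈ 10.909
w(h, D) = D/9
p(L, b) = -5
j - (8 + p(w(6, O), 4))*7 = sqrt(119) - (8 - 5)*7 = sqrt(119) - 3*7 = sqrt(119) - 1*21 = sqrt(119) - 21 = -21 + sqrt(119)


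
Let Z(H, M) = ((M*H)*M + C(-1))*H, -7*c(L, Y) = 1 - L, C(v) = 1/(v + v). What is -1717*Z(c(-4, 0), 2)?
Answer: -403495/98 ≈ -4117.3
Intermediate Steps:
C(v) = 1/(2*v)
c(L, Y) = -⅐ + L/7 (c(L, Y) = -(1 - L)/7 = -⅐ + L/7)
Z(H, M) = H*(-½ + H*M²) (Z(H, M) = ((M*H)*M + (½)/(-1))*H = ((H*M)*M + (½)*(-1))*H = (H*M² - ½)*H = (-½ + H*M²)*H = H*(-½ + H*M²))
-1717*Z(c(-4, 0), 2) = -1717*(-⅐ + (⅐)*(-4))*(-½ + (-⅐ + (⅐)*(-4))*2²) = -1717*(-⅐ - 4/7)*(-½ + (-⅐ - 4/7)*4) = -(-8585)*(-½ - 5/7*4)/7 = -(-8585)*(-½ - 20/7)/7 = -(-8585)*(-47)/(7*14) = -1717*235/98 = -403495/98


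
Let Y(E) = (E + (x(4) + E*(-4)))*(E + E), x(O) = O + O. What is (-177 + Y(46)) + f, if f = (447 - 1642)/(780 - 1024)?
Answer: -2960233/244 ≈ -12132.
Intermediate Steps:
x(O) = 2*O
f = 1195/244 (f = -1195/(-244) = -1195*(-1/244) = 1195/244 ≈ 4.8975)
Y(E) = 2*E*(8 - 3*E) (Y(E) = (E + (2*4 + E*(-4)))*(E + E) = (E + (8 - 4*E))*(2*E) = (8 - 3*E)*(2*E) = 2*E*(8 - 3*E))
(-177 + Y(46)) + f = (-177 + 2*46*(8 - 3*46)) + 1195/244 = (-177 + 2*46*(8 - 138)) + 1195/244 = (-177 + 2*46*(-130)) + 1195/244 = (-177 - 11960) + 1195/244 = -12137 + 1195/244 = -2960233/244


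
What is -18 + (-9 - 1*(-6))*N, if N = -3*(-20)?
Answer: -198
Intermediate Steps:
N = 60
-18 + (-9 - 1*(-6))*N = -18 + (-9 - 1*(-6))*60 = -18 + (-9 + 6)*60 = -18 - 3*60 = -18 - 180 = -198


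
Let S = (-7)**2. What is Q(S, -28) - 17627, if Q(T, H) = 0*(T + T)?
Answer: -17627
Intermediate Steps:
S = 49
Q(T, H) = 0 (Q(T, H) = 0*(2*T) = 0)
Q(S, -28) - 17627 = 0 - 17627 = -17627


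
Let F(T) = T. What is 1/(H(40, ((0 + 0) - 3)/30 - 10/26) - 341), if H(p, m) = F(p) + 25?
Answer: -1/276 ≈ -0.0036232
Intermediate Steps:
H(p, m) = 25 + p (H(p, m) = p + 25 = 25 + p)
1/(H(40, ((0 + 0) - 3)/30 - 10/26) - 341) = 1/((25 + 40) - 341) = 1/(65 - 341) = 1/(-276) = -1/276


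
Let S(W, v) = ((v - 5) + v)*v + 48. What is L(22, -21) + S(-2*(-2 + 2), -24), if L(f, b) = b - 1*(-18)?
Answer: 1317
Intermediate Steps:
L(f, b) = 18 + b (L(f, b) = b + 18 = 18 + b)
S(W, v) = 48 + v*(-5 + 2*v) (S(W, v) = ((-5 + v) + v)*v + 48 = (-5 + 2*v)*v + 48 = v*(-5 + 2*v) + 48 = 48 + v*(-5 + 2*v))
L(22, -21) + S(-2*(-2 + 2), -24) = (18 - 21) + (48 - 5*(-24) + 2*(-24)²) = -3 + (48 + 120 + 2*576) = -3 + (48 + 120 + 1152) = -3 + 1320 = 1317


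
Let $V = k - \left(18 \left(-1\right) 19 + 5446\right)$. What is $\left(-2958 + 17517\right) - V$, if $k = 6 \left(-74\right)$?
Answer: $20107$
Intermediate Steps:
$k = -444$
$V = -5548$ ($V = -444 - \left(18 \left(-1\right) 19 + 5446\right) = -444 - \left(\left(-18\right) 19 + 5446\right) = -444 - \left(-342 + 5446\right) = -444 - 5104 = -5548$)
$\left(-2958 + 17517\right) - V = \left(-2958 + 17517\right) - -5548 = 14559 + 5548 = 20107$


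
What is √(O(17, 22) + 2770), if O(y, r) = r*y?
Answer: 2*√786 ≈ 56.071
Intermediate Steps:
√(O(17, 22) + 2770) = √(22*17 + 2770) = √(374 + 2770) = √3144 = 2*√786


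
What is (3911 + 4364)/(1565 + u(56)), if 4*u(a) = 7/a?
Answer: 264800/50081 ≈ 5.2874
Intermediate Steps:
u(a) = 7/(4*a) (u(a) = (7/a)/4 = 7/(4*a))
(3911 + 4364)/(1565 + u(56)) = (3911 + 4364)/(1565 + (7/4)/56) = 8275/(1565 + (7/4)*(1/56)) = 8275/(1565 + 1/32) = 8275/(50081/32) = 8275*(32/50081) = 264800/50081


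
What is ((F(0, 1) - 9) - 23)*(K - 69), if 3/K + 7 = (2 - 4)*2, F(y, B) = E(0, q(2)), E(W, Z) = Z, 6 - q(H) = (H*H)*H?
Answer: 25908/11 ≈ 2355.3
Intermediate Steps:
q(H) = 6 - H³ (q(H) = 6 - H*H*H = 6 - H²*H = 6 - H³)
F(y, B) = -2 (F(y, B) = 6 - 1*2³ = 6 - 1*8 = 6 - 8 = -2)
K = -3/11 (K = 3/(-7 + (2 - 4)*2) = 3/(-7 - 2*2) = 3/(-7 - 4) = 3/(-11) = 3*(-1/11) = -3/11 ≈ -0.27273)
((F(0, 1) - 9) - 23)*(K - 69) = ((-2 - 9) - 23)*(-3/11 - 69) = (-11 - 23)*(-762/11) = -34*(-762/11) = 25908/11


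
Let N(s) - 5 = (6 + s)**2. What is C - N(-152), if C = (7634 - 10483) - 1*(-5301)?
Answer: -18869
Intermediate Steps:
N(s) = 5 + (6 + s)**2
C = 2452 (C = -2849 + 5301 = 2452)
C - N(-152) = 2452 - (5 + (6 - 152)**2) = 2452 - (5 + (-146)**2) = 2452 - (5 + 21316) = 2452 - 1*21321 = 2452 - 21321 = -18869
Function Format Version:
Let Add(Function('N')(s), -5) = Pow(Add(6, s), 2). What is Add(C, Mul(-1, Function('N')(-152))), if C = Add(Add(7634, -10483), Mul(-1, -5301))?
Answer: -18869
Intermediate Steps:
Function('N')(s) = Add(5, Pow(Add(6, s), 2))
C = 2452 (C = Add(-2849, 5301) = 2452)
Add(C, Mul(-1, Function('N')(-152))) = Add(2452, Mul(-1, Add(5, Pow(Add(6, -152), 2)))) = Add(2452, Mul(-1, Add(5, Pow(-146, 2)))) = Add(2452, Mul(-1, Add(5, 21316))) = Add(2452, Mul(-1, 21321)) = Add(2452, -21321) = -18869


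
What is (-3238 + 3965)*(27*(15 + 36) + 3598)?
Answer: 3616825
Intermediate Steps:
(-3238 + 3965)*(27*(15 + 36) + 3598) = 727*(27*51 + 3598) = 727*(1377 + 3598) = 727*4975 = 3616825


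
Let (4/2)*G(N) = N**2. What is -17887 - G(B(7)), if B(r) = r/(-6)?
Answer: -1287913/72 ≈ -17888.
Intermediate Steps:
B(r) = -r/6 (B(r) = r*(-1/6) = -r/6)
G(N) = N**2/2
-17887 - G(B(7)) = -17887 - (-1/6*7)**2/2 = -17887 - (-7/6)**2/2 = -17887 - 49/(2*36) = -17887 - 1*49/72 = -17887 - 49/72 = -1287913/72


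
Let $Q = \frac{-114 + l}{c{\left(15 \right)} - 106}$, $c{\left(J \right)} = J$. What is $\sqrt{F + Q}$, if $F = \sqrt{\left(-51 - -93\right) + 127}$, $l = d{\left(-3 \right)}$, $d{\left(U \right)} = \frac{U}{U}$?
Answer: $\frac{36 \sqrt{91}}{91} \approx 3.7738$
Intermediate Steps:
$d{\left(U \right)} = 1$
$l = 1$
$F = 13$ ($F = \sqrt{\left(-51 + 93\right) + 127} = \sqrt{42 + 127} = \sqrt{169} = 13$)
$Q = \frac{113}{91}$ ($Q = \frac{-114 + 1}{15 - 106} = - \frac{113}{-91} = \left(-113\right) \left(- \frac{1}{91}\right) = \frac{113}{91} \approx 1.2418$)
$\sqrt{F + Q} = \sqrt{13 + \frac{113}{91}} = \sqrt{\frac{1296}{91}} = \frac{36 \sqrt{91}}{91}$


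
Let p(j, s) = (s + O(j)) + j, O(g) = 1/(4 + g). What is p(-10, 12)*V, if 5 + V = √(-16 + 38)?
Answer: -55/6 + 11*√22/6 ≈ -0.56757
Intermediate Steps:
V = -5 + √22 (V = -5 + √(-16 + 38) = -5 + √22 ≈ -0.30958)
p(j, s) = j + s + 1/(4 + j) (p(j, s) = (s + 1/(4 + j)) + j = j + s + 1/(4 + j))
p(-10, 12)*V = ((1 + (4 - 10)*(-10 + 12))/(4 - 10))*(-5 + √22) = ((1 - 6*2)/(-6))*(-5 + √22) = (-(1 - 12)/6)*(-5 + √22) = (-⅙*(-11))*(-5 + √22) = 11*(-5 + √22)/6 = -55/6 + 11*√22/6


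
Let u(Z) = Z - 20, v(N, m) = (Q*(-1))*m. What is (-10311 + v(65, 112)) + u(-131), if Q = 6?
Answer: -11134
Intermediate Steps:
v(N, m) = -6*m (v(N, m) = (6*(-1))*m = -6*m)
u(Z) = -20 + Z
(-10311 + v(65, 112)) + u(-131) = (-10311 - 6*112) + (-20 - 131) = (-10311 - 672) - 151 = -10983 - 151 = -11134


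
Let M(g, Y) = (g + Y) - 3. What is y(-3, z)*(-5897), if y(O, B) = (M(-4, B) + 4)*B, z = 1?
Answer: 11794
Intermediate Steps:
M(g, Y) = -3 + Y + g (M(g, Y) = (Y + g) - 3 = -3 + Y + g)
y(O, B) = B*(-3 + B) (y(O, B) = ((-3 + B - 4) + 4)*B = ((-7 + B) + 4)*B = (-3 + B)*B = B*(-3 + B))
y(-3, z)*(-5897) = (1*(-3 + 1))*(-5897) = (1*(-2))*(-5897) = -2*(-5897) = 11794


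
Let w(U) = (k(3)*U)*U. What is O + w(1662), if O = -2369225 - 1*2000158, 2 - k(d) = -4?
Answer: 12204081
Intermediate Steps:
k(d) = 6 (k(d) = 2 - 1*(-4) = 2 + 4 = 6)
w(U) = 6*U**2 (w(U) = (6*U)*U = 6*U**2)
O = -4369383 (O = -2369225 - 2000158 = -4369383)
O + w(1662) = -4369383 + 6*1662**2 = -4369383 + 6*2762244 = -4369383 + 16573464 = 12204081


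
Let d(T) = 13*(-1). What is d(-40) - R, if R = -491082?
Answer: 491069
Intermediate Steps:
d(T) = -13
d(-40) - R = -13 - 1*(-491082) = -13 + 491082 = 491069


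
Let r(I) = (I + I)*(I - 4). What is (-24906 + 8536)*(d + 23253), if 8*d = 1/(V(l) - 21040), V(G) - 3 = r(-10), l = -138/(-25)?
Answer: -31604741866895/83028 ≈ -3.8065e+8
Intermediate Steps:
l = 138/25 (l = -138*(-1/25) = 138/25 ≈ 5.5200)
r(I) = 2*I*(-4 + I) (r(I) = (2*I)*(-4 + I) = 2*I*(-4 + I))
V(G) = 283 (V(G) = 3 + 2*(-10)*(-4 - 10) = 3 + 2*(-10)*(-14) = 3 + 280 = 283)
d = -1/166056 (d = 1/(8*(283 - 21040)) = (⅛)/(-20757) = (⅛)*(-1/20757) = -1/166056 ≈ -6.0221e-6)
(-24906 + 8536)*(d + 23253) = (-24906 + 8536)*(-1/166056 + 23253) = -16370*3861300167/166056 = -31604741866895/83028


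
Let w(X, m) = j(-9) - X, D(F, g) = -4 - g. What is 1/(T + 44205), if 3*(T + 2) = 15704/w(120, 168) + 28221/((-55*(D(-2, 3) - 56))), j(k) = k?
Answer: 49665/2193461482 ≈ 2.2642e-5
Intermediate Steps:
w(X, m) = -9 - X
T = -1979843/49665 (T = -2 + (15704/(-9 - 1*120) + 28221/((-55*((-4 - 1*3) - 56))))/3 = -2 + (15704/(-9 - 120) + 28221/((-55*((-4 - 3) - 56))))/3 = -2 + (15704/(-129) + 28221/((-55*(-7 - 56))))/3 = -2 + (15704*(-1/129) + 28221/((-55*(-63))))/3 = -2 + (-15704/129 + 28221/3465)/3 = -2 + (-15704/129 + 28221*(1/3465))/3 = -2 + (-15704/129 + 9407/1155)/3 = -2 + (⅓)*(-1880513/16555) = -2 - 1880513/49665 = -1979843/49665 ≈ -39.864)
1/(T + 44205) = 1/(-1979843/49665 + 44205) = 1/(2193461482/49665) = 49665/2193461482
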